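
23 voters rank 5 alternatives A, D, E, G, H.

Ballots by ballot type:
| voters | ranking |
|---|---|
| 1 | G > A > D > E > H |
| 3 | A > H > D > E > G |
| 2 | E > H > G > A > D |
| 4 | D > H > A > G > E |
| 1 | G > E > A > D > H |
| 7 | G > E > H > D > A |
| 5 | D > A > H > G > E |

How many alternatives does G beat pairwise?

G against each rival (23 voters):
G vs A: G is ranked higher on 1+2+1+7 = 11 ballots, A on 12. A wins 12–11.
G vs D: 1+2+1+7 = 11 for G, 12 for D — D by 12–11.
G vs E: 1+4+1+7+5 = 18 for G, 5 for E — G by 18–5.
G–H: H 14–9.
G beats E; loses to A, D, H — 1 pairwise win.

1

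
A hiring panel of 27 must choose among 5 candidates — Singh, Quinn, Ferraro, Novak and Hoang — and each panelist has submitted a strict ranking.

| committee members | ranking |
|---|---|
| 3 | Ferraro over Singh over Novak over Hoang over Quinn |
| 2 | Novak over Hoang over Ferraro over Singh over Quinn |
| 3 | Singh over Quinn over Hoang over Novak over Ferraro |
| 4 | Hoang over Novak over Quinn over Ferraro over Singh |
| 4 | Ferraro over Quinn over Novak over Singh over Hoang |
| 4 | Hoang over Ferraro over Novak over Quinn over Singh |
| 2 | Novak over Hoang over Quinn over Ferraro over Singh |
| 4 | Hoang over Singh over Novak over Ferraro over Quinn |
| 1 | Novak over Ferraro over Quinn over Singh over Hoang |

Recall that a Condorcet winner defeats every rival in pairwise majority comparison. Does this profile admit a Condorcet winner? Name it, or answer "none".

Pairwise majorities:
Singh vs Quinn: 12 to 15, Quinn.
Singh vs Ferraro: Singh is ranked higher on 3+4 = 7 ballots, Ferraro on 20. Ferraro wins 20–7.
Singh vs Novak: 10 to 17, Novak.
Singh vs Hoang: Singh is ranked higher on 3+3+4+1 = 11 ballots, Hoang on 16. Hoang wins 16–11.
Quinn vs Ferraro: 3+4+2 = 9 for Quinn, 18 for Ferraro — Ferraro by 18–9.
Quinn vs Novak: 3+4 = 7 for Quinn, 20 for Novak — Novak by 20–7.
Quinn vs Hoang: Quinn is ranked higher on 3+4+1 = 8 ballots, Hoang on 19. Hoang wins 19–8.
Ferraro vs Novak: 11 to 16, Novak.
Ferraro vs Hoang: 3+4+1 = 8 for Ferraro, 19 for Hoang — Hoang by 19–8.
Novak vs Hoang: Novak is ranked higher on 3+2+4+2+1 = 12 ballots, Hoang on 15. Hoang wins 15–12.
Hoang wins every pairwise contest, so Hoang is the Condorcet winner.

Hoang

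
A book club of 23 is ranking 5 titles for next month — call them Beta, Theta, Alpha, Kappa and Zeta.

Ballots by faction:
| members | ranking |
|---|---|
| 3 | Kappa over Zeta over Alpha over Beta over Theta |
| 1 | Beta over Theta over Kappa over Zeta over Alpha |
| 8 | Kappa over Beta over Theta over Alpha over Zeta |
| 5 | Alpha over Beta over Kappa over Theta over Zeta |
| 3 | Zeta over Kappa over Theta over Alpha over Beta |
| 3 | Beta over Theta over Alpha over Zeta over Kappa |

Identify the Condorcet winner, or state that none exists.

Head-to-head results (23 members):
Beta vs Theta: Beta, 20–3.
Beta vs Alpha: Beta wins 12–11.
Beta vs Kappa: Kappa wins 14–9.
Beta vs Zeta: Beta wins 17–6.
Theta vs Alpha: Theta, 15–8.
Theta–Kappa: Kappa 19–4.
Theta vs Zeta: Theta wins 17–6.
Alpha–Kappa: Kappa 15–8.
Alpha vs Zeta: Alpha wins 16–7.
Kappa vs Zeta: Kappa wins 17–6.
Kappa defeats every rival head-to-head and is the Condorcet winner.

Kappa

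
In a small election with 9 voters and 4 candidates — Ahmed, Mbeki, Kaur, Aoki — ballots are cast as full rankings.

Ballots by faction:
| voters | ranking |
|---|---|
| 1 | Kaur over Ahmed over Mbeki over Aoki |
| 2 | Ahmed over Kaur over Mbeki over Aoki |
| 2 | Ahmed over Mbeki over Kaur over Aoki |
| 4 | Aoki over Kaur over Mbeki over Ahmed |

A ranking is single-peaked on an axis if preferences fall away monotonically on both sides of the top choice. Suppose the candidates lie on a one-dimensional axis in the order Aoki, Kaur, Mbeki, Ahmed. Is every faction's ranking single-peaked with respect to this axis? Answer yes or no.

no

Axis positions: Aoki=1, Kaur=2, Mbeki=3, Ahmed=4.
Faction 1: ranking walks positions 2-4-3-1; Ahmed is ranked above Mbeki even though Mbeki lies between Ahmed and the peak Kaur on the axis — preferences dip and rise again. Not single-peaked.
Faction 2: ranking walks positions 4-2-3-1; Kaur is ranked above Mbeki even though Mbeki lies between Kaur and the peak Ahmed on the axis — preferences dip and rise again. Not single-peaked.
Faction 3 (peak Ahmed at position 4): ranking walks positions 4-3-2-1, expanding outward from the peak — single-peaked.
Faction 4 (peak Aoki at position 1): ranking walks positions 1-2-3-4, expanding outward from the peak — single-peaked.
Faction 1 violates single-peakedness, so the profile is not single-peaked on this axis.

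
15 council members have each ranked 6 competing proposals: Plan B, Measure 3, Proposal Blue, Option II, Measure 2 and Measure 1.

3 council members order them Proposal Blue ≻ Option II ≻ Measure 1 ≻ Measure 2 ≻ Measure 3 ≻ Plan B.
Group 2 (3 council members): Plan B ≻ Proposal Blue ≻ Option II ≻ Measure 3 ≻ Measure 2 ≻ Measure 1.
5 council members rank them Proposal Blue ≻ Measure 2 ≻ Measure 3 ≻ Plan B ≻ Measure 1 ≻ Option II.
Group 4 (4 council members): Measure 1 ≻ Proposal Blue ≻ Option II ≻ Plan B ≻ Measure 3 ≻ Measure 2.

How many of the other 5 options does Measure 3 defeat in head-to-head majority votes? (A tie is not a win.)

Measure 3 against each rival (15 council members):
Measure 3 vs Plan B: Measure 3, 8–7.
Measure 3 vs Proposal Blue: 0 to 15, Proposal Blue.
Measure 3 vs Option II: Measure 3 preferred on 5 ballots; Option II wins 10–5.
Measure 3 vs Measure 2: 7 to 8, Measure 2.
Measure 3 vs Measure 1: Measure 3, 8–7.
Measure 3 beats Plan B, Measure 1; loses to Proposal Blue, Option II, Measure 2 — 2 pairwise wins.

2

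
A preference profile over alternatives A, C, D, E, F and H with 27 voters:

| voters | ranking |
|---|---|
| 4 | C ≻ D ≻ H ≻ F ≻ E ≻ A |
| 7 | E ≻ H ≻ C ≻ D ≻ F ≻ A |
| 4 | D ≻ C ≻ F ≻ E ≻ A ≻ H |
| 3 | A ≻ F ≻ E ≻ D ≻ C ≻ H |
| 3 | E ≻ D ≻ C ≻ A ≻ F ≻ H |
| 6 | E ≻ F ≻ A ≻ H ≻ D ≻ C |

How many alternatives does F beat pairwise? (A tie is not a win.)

2

F against each rival (27 voters):
F vs A: F preferred on 4+7+4+6 = 21 ballots; F wins 21–6.
F vs C: C, 18–9.
F vs D: D, 18–9.
F vs E: 4+4+3 = 11 for F, 16 for E — E by 16–11.
F–H: F 16–11.
F beats A, H; loses to C, D, E — 2 pairwise wins.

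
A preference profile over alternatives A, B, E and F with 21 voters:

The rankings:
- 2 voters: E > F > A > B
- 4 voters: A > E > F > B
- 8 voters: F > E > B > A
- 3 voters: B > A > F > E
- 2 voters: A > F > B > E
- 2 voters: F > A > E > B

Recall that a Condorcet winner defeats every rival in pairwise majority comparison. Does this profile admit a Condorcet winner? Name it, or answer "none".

F

Check each pair by majority over 21 ballots:
A vs B: B wins 11–10.
A vs E: A, 11–10.
A–F: F 12–9.
B vs E: E wins 16–5.
B vs F: F, 18–3.
E vs F: E preferred on 2+4 = 6 ballots; F wins 15–6.
Only F has no losses; F is the Condorcet winner.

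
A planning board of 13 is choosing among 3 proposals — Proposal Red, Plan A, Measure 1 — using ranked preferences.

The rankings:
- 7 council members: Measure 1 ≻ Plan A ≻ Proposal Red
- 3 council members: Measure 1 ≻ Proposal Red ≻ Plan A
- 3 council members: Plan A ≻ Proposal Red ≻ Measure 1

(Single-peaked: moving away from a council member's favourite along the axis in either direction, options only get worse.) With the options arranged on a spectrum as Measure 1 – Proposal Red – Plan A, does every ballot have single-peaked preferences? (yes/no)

Axis positions: Measure 1=1, Proposal Red=2, Plan A=3.
Faction 1: ranking walks positions 1-3-2; Plan A is ranked above Proposal Red even though Proposal Red lies between Plan A and the peak Measure 1 on the axis — preferences dip and rise again. Not single-peaked.
Faction 2 (peak Measure 1 at position 1): ranking walks positions 1-2-3, expanding outward from the peak — single-peaked.
Faction 3 (peak Plan A at position 3): ranking walks positions 3-2-1, expanding outward from the peak — single-peaked.
Faction 1 violates single-peakedness, so the profile is not single-peaked on this axis.

no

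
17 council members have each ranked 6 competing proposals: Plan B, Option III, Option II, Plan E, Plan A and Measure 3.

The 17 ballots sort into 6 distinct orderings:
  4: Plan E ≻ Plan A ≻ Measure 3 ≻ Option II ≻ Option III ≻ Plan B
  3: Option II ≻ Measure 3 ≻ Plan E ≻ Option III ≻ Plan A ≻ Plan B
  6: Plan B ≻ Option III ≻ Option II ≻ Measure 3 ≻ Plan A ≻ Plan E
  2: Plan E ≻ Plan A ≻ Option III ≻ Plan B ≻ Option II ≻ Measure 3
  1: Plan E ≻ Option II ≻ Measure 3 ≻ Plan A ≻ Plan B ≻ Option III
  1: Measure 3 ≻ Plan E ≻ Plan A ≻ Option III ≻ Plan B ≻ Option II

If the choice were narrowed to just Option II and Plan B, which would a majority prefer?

Plan B

Ballots ranking Option II above Plan B: 4 + 3 + 1 = 8.
Ballots ranking Plan B above Option II: 17 − 8 = 9.
Plan B wins the head-to-head 9–8.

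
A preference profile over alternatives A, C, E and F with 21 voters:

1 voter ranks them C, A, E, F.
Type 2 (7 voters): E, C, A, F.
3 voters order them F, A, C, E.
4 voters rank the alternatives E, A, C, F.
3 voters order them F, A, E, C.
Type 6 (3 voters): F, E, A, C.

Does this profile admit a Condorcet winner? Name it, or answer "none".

Head-to-head results (21 voters):
A vs C: A, 13–8.
A vs E: E, 14–7.
A vs F: A, 12–9.
C vs E: E, 17–4.
C vs F: C, 12–9.
E vs F: E, 12–9.
E wins every pairwise contest, so E is the Condorcet winner.

E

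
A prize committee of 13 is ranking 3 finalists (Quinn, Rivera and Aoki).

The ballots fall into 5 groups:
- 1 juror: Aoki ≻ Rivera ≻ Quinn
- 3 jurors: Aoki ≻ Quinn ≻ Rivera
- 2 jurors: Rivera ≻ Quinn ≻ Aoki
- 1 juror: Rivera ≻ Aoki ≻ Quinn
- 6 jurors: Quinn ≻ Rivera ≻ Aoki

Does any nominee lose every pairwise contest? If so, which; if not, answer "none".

Aoki

Head-to-head results (13 jurors):
Quinn–Rivera: Quinn 9–4.
Quinn vs Aoki: Quinn wins 8–5.
Rivera vs Aoki: Rivera is ranked higher on 2+1+6 = 9 ballots, Aoki on 4. Rivera wins 9–4.
Only Aoki has no wins; Aoki is the Condorcet loser.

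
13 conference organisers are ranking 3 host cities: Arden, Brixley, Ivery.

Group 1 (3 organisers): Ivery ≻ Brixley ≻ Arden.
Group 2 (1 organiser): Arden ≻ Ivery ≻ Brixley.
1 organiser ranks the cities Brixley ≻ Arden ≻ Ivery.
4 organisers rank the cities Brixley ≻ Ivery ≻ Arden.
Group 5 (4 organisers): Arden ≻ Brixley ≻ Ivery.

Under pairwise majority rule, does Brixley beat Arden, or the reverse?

Brixley

Ballots ranking Brixley above Arden: 3 + 1 + 4 = 8.
Ballots ranking Arden above Brixley: 13 − 8 = 5.
Brixley wins the head-to-head 8–5.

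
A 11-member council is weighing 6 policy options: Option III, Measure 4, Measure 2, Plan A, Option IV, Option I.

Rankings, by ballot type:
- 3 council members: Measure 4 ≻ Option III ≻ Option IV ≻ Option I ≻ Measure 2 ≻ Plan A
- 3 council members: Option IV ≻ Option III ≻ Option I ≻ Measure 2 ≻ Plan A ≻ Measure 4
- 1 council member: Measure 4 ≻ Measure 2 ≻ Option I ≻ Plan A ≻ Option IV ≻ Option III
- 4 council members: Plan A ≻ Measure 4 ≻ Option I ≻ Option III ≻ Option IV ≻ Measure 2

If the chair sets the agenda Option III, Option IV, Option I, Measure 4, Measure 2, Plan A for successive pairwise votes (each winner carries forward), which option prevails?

Plan A

Round 1: Option III vs Option IV — 7–4, Option III advances.
Round 2: Option III vs Option I — 6–5, Option III advances.
Round 3: Option III vs Measure 4 — 3–8, Measure 4 advances.
Round 4: Measure 4 vs Measure 2 — 8–3, Measure 4 advances.
Round 5: Measure 4 vs Plan A — 4–7, Plan A advances.
Plan A survives the agenda.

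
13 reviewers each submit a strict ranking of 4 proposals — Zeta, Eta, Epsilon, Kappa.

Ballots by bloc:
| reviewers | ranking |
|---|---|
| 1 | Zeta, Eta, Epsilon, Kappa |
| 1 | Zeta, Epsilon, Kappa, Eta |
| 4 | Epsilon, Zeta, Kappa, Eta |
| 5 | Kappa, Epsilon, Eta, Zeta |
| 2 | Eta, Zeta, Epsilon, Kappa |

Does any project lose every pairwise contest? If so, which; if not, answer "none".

none

Head-to-head results (13 reviewers):
Zeta vs Eta: 6 to 7, Eta.
Zeta vs Epsilon: Zeta preferred on 1+1+2 = 4 ballots; Epsilon wins 9–4.
Zeta vs Kappa: Zeta is ranked higher on 1+1+4+2 = 8 ballots, Kappa on 5. Zeta wins 8–5.
Eta vs Epsilon: Eta is ranked higher on 1+2 = 3 ballots, Epsilon on 10. Epsilon wins 10–3.
Eta vs Kappa: Kappa wins 10–3.
Epsilon vs Kappa: Epsilon, 8–5.
Each project has at least one pairwise win (Zeta beats Kappa; Eta beats Zeta; Epsilon beats Zeta; Kappa beats Eta) — no Condorcet loser.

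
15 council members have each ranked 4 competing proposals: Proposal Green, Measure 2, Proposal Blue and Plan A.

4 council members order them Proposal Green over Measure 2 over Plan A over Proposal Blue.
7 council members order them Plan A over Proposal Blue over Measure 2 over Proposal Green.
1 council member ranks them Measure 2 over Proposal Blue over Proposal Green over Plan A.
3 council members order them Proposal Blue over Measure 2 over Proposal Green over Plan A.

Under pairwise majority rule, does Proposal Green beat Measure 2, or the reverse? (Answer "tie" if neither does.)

Ballots ranking Proposal Green above Measure 2: 4.
Ballots ranking Measure 2 above Proposal Green: 15 − 4 = 11.
Measure 2 wins the head-to-head 11–4.

Measure 2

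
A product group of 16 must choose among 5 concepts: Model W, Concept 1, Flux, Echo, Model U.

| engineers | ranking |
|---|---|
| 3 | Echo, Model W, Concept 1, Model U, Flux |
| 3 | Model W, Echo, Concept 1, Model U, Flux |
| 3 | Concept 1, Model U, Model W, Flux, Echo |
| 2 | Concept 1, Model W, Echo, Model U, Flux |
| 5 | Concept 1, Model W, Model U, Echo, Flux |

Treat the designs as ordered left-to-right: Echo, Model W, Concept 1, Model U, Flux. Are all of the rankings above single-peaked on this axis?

yes

Axis positions: Echo=1, Model W=2, Concept 1=3, Model U=4, Flux=5.
Faction 1 (peak Echo at position 1): ranking walks positions 1-2-3-4-5, expanding outward from the peak — single-peaked.
Faction 2 (peak Model W at position 2): ranking walks positions 2-1-3-4-5, expanding outward from the peak — single-peaked.
Faction 3 (peak Concept 1 at position 3): ranking walks positions 3-4-2-5-1, expanding outward from the peak — single-peaked.
Faction 4 (peak Concept 1 at position 3): ranking walks positions 3-2-1-4-5, expanding outward from the peak — single-peaked.
Faction 5 (peak Concept 1 at position 3): ranking walks positions 3-2-4-1-5, expanding outward from the peak — single-peaked.
Every ranking is single-peaked on this axis.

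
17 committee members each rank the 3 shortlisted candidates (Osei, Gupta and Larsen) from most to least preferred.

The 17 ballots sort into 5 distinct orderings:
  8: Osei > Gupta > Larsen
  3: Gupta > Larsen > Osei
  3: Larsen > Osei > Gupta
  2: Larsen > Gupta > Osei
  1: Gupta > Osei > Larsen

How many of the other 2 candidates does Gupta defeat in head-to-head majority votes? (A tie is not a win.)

Gupta against each rival (17 committee members):
Gupta–Osei: Osei 11–6.
Gupta vs Larsen: Gupta is ranked higher on 8+3+1 = 12 ballots, Larsen on 5. Gupta wins 12–5.
Gupta beats Larsen; loses to Osei — 1 pairwise win.

1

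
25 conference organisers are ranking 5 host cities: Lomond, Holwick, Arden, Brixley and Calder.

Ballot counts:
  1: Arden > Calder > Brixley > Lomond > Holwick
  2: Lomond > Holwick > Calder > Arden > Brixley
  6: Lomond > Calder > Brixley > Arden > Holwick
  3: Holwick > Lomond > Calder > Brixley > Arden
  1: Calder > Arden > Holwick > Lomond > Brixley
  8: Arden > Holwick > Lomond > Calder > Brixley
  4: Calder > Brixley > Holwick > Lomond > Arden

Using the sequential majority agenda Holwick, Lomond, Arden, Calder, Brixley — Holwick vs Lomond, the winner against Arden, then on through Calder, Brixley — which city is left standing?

Round 1: Holwick vs Lomond — 16–9, Holwick advances.
Round 2: Holwick vs Arden — 9–16, Arden advances.
Round 3: Arden vs Calder — 9–16, Calder advances.
Round 4: Calder vs Brixley — 25–0, Calder advances.
Calder survives the agenda.

Calder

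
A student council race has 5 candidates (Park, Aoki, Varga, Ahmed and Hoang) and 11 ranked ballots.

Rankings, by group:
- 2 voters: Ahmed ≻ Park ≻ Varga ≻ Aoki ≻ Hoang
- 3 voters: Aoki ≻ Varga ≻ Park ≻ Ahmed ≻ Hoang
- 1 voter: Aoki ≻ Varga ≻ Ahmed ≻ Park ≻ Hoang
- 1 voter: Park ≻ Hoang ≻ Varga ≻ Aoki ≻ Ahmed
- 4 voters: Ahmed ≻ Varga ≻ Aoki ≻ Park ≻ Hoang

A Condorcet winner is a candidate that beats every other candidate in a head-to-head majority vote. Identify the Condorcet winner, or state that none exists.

Ahmed

Head-to-head results (11 voters):
Park vs Aoki: Park is ranked higher on 2+1 = 3 ballots, Aoki on 8. Aoki wins 8–3.
Park–Varga: Varga 8–3.
Park vs Ahmed: Park is ranked higher on 3+1 = 4 ballots, Ahmed on 7. Ahmed wins 7–4.
Park vs Hoang: Park wins 11–0.
Aoki vs Varga: Aoki is ranked higher on 3+1 = 4 ballots, Varga on 7. Varga wins 7–4.
Aoki–Ahmed: Ahmed 6–5.
Aoki vs Hoang: Aoki, 10–1.
Varga vs Ahmed: Ahmed, 6–5.
Varga vs Hoang: Varga, 10–1.
Ahmed vs Hoang: Ahmed wins 10–1.
Ahmed beats each of Park, Aoki, Varga, Hoang — Ahmed is the Condorcet winner.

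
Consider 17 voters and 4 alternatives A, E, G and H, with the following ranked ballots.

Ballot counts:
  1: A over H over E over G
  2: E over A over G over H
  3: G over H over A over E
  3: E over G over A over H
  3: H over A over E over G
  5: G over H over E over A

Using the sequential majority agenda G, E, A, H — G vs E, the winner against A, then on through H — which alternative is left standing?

H

Round 1: G vs E — 8–9, E advances.
Round 2: E vs A — 10–7, E advances.
Round 3: E vs H — 5–12, H advances.
The agenda winner is H.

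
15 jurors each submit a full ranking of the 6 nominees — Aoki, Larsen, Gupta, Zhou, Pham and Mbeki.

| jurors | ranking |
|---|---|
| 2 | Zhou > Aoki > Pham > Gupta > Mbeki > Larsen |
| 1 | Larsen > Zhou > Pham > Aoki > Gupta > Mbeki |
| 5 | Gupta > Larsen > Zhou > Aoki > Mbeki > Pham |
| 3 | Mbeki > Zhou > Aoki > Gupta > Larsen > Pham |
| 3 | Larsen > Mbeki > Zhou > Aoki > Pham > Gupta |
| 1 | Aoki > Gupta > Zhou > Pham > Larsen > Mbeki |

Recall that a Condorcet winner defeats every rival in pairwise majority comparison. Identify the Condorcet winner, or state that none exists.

none

Check each pair by majority over 15 ballots:
Aoki vs Larsen: 6 to 9, Larsen.
Aoki vs Gupta: 2+1+3+3+1 = 10 for Aoki, 5 for Gupta — Aoki by 10–5.
Aoki vs Zhou: 1 to 14, Zhou.
Aoki vs Pham: Aoki preferred on 2+5+3+3+1 = 14 ballots; Aoki wins 14–1.
Aoki vs Mbeki: Aoki is ranked higher on 2+1+5+1 = 9 ballots, Mbeki on 6. Aoki wins 9–6.
Larsen vs Gupta: Larsen is ranked higher on 1+3 = 4 ballots, Gupta on 11. Gupta wins 11–4.
Larsen vs Zhou: Larsen preferred on 1+5+3 = 9 ballots; Larsen wins 9–6.
Larsen vs Pham: Larsen is ranked higher on 1+5+3+3 = 12 ballots, Pham on 3. Larsen wins 12–3.
Larsen vs Mbeki: Larsen preferred on 1+5+3+1 = 10 ballots; Larsen wins 10–5.
Gupta vs Zhou: Gupta preferred on 5+1 = 6 ballots; Zhou wins 9–6.
Gupta vs Pham: 9 to 6, Gupta.
Gupta vs Mbeki: 9 to 6, Gupta.
Zhou vs Pham: Zhou preferred on 2+1+5+3+3+1 = 15 ballots; Zhou wins 15–0.
Zhou vs Mbeki: Zhou preferred on 2+1+5+1 = 9 ballots; Zhou wins 9–6.
Pham vs Mbeki: 4 to 11, Mbeki.
Every nominee loses at least once (Aoki loses to Larsen; Larsen loses to Gupta; Gupta loses to Aoki; Zhou loses to Larsen; Pham loses to Aoki; Mbeki loses to Aoki). The majority relation contains the cycle Aoki beats Gupta beats Larsen beats Aoki, so there is no Condorcet winner.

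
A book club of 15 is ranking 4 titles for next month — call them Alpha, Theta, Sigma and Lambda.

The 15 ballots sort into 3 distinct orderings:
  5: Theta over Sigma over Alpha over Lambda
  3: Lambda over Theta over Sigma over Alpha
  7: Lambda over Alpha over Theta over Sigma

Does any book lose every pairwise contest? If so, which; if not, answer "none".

Alpha

Head-to-head results (15 members):
Alpha–Theta: Theta 8–7.
Alpha vs Sigma: Sigma wins 8–7.
Alpha vs Lambda: Lambda wins 10–5.
Theta vs Sigma: 15 to 0, Theta.
Theta vs Lambda: Theta preferred on 5 ballots; Lambda wins 10–5.
Sigma vs Lambda: Lambda wins 10–5.
Only Alpha has no wins; Alpha is the Condorcet loser.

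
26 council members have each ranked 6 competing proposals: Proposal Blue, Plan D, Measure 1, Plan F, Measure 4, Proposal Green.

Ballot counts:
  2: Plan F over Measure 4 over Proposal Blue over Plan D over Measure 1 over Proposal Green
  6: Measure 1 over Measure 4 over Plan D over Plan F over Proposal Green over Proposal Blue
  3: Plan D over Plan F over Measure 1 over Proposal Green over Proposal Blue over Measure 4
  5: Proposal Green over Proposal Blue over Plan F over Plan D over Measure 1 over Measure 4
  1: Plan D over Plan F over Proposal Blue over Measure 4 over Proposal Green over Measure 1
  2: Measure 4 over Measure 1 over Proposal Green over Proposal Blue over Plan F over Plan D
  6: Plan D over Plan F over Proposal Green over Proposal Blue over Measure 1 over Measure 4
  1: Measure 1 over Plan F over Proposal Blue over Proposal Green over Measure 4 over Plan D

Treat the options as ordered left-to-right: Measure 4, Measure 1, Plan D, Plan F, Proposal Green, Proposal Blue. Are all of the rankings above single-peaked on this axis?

Axis positions: Measure 4=1, Measure 1=2, Plan D=3, Plan F=4, Proposal Green=5, Proposal Blue=6.
Cluster 1: ranking walks positions 4-1-6-3-2-5; Measure 4 is ranked above Plan D even though Plan D lies between Measure 4 and the peak Plan F on the axis — preferences dip and rise again. Not single-peaked.
Cluster 2 (peak Measure 1 at position 2): ranking walks positions 2-1-3-4-5-6, expanding outward from the peak — single-peaked.
Cluster 3 (peak Plan D at position 3): ranking walks positions 3-4-2-5-6-1, expanding outward from the peak — single-peaked.
Cluster 4 (peak Proposal Green at position 5): ranking walks positions 5-6-4-3-2-1, expanding outward from the peak — single-peaked.
Cluster 5: ranking walks positions 3-4-6-1-5-2; Proposal Blue is ranked above Proposal Green even though Proposal Green lies between Proposal Blue and the peak Plan D on the axis — preferences dip and rise again. Not single-peaked.
Cluster 6: ranking walks positions 1-2-5-6-4-3; Proposal Green is ranked above Plan D even though Plan D lies between Proposal Green and the peak Measure 4 on the axis — preferences dip and rise again. Not single-peaked.
Cluster 7 (peak Plan D at position 3): ranking walks positions 3-4-5-6-2-1, expanding outward from the peak — single-peaked.
Cluster 8: ranking walks positions 2-4-6-5-1-3; Plan F is ranked above Plan D even though Plan D lies between Plan F and the peak Measure 1 on the axis — preferences dip and rise again. Not single-peaked.
Cluster 1 violates single-peakedness, so the profile is not single-peaked on this axis.

no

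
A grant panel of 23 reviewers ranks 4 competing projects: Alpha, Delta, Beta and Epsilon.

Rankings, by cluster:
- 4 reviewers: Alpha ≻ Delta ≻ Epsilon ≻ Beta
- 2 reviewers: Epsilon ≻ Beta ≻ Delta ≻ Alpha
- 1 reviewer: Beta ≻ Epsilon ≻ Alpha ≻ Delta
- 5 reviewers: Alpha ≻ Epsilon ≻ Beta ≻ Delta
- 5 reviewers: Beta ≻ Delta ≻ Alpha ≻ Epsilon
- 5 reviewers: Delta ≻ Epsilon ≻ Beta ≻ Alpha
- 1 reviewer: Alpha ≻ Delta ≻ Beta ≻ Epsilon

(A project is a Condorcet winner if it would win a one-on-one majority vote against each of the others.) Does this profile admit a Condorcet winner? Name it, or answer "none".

none

Check each pair by majority over 23 ballots:
Alpha–Delta: Delta 12–11.
Alpha–Beta: Beta 13–10.
Alpha vs Epsilon: Alpha, 15–8.
Delta vs Beta: Beta, 13–10.
Delta–Epsilon: Delta 15–8.
Beta–Epsilon: Epsilon 16–7.
No project is unbeaten: Alpha loses to Delta; Delta loses to Beta; Beta loses to Epsilon; Epsilon loses to Alpha. In particular Alpha → Epsilon → Beta → Alpha is a majority cycle — no Condorcet winner exists.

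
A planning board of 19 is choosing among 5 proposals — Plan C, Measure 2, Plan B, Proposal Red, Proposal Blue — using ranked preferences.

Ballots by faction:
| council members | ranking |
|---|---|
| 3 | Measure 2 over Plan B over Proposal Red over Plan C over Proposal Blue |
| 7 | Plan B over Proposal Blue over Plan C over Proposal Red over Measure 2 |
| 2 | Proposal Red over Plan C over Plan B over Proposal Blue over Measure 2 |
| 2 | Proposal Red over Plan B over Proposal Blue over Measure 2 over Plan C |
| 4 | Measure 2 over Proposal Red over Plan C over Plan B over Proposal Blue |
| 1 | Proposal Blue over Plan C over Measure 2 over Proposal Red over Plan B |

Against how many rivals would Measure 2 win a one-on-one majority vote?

0

Measure 2 against each rival (19 council members):
Measure 2 vs Plan C: Measure 2 is ranked higher on 3+2+4 = 9 ballots, Plan C on 10. Plan C wins 10–9.
Measure 2 vs Plan B: Measure 2 is ranked higher on 3+4+1 = 8 ballots, Plan B on 11. Plan B wins 11–8.
Measure 2 vs Proposal Red: 8 to 11, Proposal Red.
Measure 2 vs Proposal Blue: Proposal Blue wins 12–7.
Measure 2 beats no one; loses to Plan C, Plan B, Proposal Red, Proposal Blue — 0 pairwise wins.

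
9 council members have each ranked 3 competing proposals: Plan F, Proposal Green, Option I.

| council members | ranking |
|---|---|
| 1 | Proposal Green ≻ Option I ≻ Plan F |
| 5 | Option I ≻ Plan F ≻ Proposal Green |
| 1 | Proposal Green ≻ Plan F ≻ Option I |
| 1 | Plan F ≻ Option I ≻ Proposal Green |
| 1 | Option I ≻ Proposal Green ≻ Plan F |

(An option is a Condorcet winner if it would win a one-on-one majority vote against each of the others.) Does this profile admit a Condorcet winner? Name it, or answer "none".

Check each pair by majority over 9 ballots:
Plan F vs Proposal Green: Plan F preferred on 5+1 = 6 ballots; Plan F wins 6–3.
Plan F vs Option I: 1+1 = 2 for Plan F, 7 for Option I — Option I by 7–2.
Proposal Green vs Option I: Option I wins 7–2.
Option I wins every pairwise contest, so Option I is the Condorcet winner.

Option I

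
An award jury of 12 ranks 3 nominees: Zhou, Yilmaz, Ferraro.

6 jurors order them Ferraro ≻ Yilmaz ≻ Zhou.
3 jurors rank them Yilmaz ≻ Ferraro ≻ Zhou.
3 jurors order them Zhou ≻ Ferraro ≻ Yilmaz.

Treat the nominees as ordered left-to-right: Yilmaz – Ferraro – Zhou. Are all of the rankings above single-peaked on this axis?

yes

Axis positions: Yilmaz=1, Ferraro=2, Zhou=3.
Ballot type 1 (peak Ferraro at position 2): ranking walks positions 2-1-3, expanding outward from the peak — single-peaked.
Ballot type 2 (peak Yilmaz at position 1): ranking walks positions 1-2-3, expanding outward from the peak — single-peaked.
Ballot type 3 (peak Zhou at position 3): ranking walks positions 3-2-1, expanding outward from the peak — single-peaked.
Every ranking is single-peaked on this axis.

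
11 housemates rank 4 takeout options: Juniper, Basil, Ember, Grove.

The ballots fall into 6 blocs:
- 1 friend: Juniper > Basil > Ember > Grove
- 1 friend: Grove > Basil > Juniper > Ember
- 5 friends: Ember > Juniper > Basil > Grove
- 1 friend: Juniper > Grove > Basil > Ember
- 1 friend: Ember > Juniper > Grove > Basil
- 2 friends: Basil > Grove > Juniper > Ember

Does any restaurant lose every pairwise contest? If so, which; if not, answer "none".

Head-to-head results (11 friends):
Juniper vs Basil: 8 to 3, Juniper.
Juniper vs Ember: 5 to 6, Ember.
Juniper–Grove: Juniper 8–3.
Basil–Ember: Ember 6–5.
Basil vs Grove: 8 to 3, Basil.
Ember vs Grove: Ember wins 7–4.
Only Grove has no wins; Grove is the Condorcet loser.

Grove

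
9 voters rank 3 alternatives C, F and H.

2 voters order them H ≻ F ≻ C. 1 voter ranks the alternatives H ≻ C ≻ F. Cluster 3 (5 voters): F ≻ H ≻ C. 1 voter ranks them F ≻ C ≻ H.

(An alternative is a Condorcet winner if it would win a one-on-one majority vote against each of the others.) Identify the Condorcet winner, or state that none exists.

Head-to-head results (9 voters):
C vs F: 1 to 8, F.
C vs H: 1 for C, 8 for H — H by 8–1.
F vs H: F, 6–3.
F defeats every rival head-to-head and is the Condorcet winner.

F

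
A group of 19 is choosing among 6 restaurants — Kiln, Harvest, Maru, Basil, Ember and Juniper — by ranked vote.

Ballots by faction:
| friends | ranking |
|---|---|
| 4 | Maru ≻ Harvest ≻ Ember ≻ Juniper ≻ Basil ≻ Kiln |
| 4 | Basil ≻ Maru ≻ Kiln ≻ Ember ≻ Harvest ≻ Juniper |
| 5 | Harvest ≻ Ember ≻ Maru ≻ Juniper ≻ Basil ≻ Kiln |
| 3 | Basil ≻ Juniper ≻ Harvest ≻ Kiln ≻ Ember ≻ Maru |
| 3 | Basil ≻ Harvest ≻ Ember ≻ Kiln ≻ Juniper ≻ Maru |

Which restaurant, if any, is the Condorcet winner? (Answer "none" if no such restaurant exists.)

Basil

Check each pair by majority over 19 ballots:
Kiln vs Harvest: Kiln preferred on 4 ballots; Harvest wins 15–4.
Kiln vs Maru: 3+3 = 6 for Kiln, 13 for Maru — Maru by 13–6.
Kiln vs Basil: 0 to 19, Basil.
Kiln vs Ember: 4+3 = 7 for Kiln, 12 for Ember — Ember by 12–7.
Kiln vs Juniper: 4+3 = 7 for Kiln, 12 for Juniper — Juniper by 12–7.
Harvest vs Maru: Harvest is ranked higher on 5+3+3 = 11 ballots, Maru on 8. Harvest wins 11–8.
Harvest vs Basil: 4+5 = 9 for Harvest, 10 for Basil — Basil by 10–9.
Harvest vs Ember: 4+5+3+3 = 15 for Harvest, 4 for Ember — Harvest by 15–4.
Harvest vs Juniper: Harvest preferred on 4+4+5+3 = 16 ballots; Harvest wins 16–3.
Maru vs Basil: 4+5 = 9 for Maru, 10 for Basil — Basil by 10–9.
Maru vs Ember: Maru is ranked higher on 4+4 = 8 ballots, Ember on 11. Ember wins 11–8.
Maru vs Juniper: Maru is ranked higher on 4+4+5 = 13 ballots, Juniper on 6. Maru wins 13–6.
Basil vs Ember: Basil is ranked higher on 4+3+3 = 10 ballots, Ember on 9. Basil wins 10–9.
Basil vs Juniper: 4+3+3 = 10 for Basil, 9 for Juniper — Basil by 10–9.
Ember vs Juniper: Ember preferred on 4+4+5+3 = 16 ballots; Ember wins 16–3.
Basil defeats every rival head-to-head and is the Condorcet winner.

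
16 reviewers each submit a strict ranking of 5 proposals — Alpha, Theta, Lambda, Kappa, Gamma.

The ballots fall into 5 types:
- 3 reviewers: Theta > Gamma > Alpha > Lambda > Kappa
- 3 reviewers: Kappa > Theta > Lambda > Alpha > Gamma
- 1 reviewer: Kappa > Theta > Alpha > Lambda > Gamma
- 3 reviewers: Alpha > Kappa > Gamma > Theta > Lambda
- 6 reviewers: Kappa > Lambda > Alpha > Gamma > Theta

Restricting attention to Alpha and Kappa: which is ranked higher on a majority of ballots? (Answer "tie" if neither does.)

Ballots ranking Alpha above Kappa: 3 + 3 = 6.
Ballots ranking Kappa above Alpha: 16 − 6 = 10.
Kappa wins the head-to-head 10–6.

Kappa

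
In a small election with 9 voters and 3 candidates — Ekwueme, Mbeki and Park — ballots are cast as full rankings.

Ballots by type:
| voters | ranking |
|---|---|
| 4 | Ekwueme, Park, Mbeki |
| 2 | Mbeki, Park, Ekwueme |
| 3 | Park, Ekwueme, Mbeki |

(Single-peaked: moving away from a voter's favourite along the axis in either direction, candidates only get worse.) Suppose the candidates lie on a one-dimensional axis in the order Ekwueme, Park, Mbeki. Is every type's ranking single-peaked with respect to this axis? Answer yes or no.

Axis positions: Ekwueme=1, Park=2, Mbeki=3.
Type 1 (peak Ekwueme at position 1): ranking walks positions 1-2-3, expanding outward from the peak — single-peaked.
Type 2 (peak Mbeki at position 3): ranking walks positions 3-2-1, expanding outward from the peak — single-peaked.
Type 3 (peak Park at position 2): ranking walks positions 2-1-3, expanding outward from the peak — single-peaked.
Every ranking is single-peaked on this axis.

yes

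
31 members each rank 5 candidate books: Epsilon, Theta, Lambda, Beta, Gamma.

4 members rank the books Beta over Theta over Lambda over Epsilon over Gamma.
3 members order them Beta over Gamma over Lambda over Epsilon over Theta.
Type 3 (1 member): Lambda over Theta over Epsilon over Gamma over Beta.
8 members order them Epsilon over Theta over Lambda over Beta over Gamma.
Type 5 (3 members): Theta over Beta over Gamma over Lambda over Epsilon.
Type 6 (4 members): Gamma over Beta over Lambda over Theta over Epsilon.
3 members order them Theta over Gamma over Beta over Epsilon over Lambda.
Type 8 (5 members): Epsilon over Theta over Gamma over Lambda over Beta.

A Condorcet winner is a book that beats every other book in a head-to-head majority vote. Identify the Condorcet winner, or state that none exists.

none

Pairwise majorities:
Epsilon vs Theta: Epsilon preferred on 3+8+5 = 16 ballots; Epsilon wins 16–15.
Epsilon vs Lambda: Epsilon preferred on 8+3+5 = 16 ballots; Epsilon wins 16–15.
Epsilon vs Beta: Beta, 17–14.
Epsilon vs Gamma: 18 to 13, Epsilon.
Theta vs Lambda: 23 to 8, Theta.
Theta vs Beta: Theta wins 20–11.
Theta vs Gamma: 24 to 7, Theta.
Lambda vs Beta: Beta wins 17–14.
Lambda vs Gamma: Lambda is ranked higher on 4+1+8 = 13 ballots, Gamma on 18. Gamma wins 18–13.
Beta vs Gamma: Beta wins 18–13.
Each book drops at least one matchup (Epsilon loses to Beta; Theta loses to Epsilon; Lambda loses to Epsilon; Beta loses to Theta; Gamma loses to Epsilon); the cycle Epsilon → Theta → Beta → Epsilon rules out a Condorcet winner.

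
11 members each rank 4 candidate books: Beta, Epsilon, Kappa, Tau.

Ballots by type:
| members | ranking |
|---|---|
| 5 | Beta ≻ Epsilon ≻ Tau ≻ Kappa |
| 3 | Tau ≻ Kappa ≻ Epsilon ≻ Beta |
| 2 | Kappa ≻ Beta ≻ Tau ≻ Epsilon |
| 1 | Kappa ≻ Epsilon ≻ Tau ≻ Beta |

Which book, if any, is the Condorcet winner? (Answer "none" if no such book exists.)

Pairwise majorities:
Beta–Epsilon: Beta 7–4.
Beta–Kappa: Kappa 6–5.
Beta vs Tau: Beta, 7–4.
Epsilon–Kappa: Kappa 6–5.
Epsilon vs Tau: Epsilon, 6–5.
Kappa vs Tau: Kappa is ranked higher on 2+1 = 3 ballots, Tau on 8. Tau wins 8–3.
No book is unbeaten: Beta loses to Kappa; Epsilon loses to Beta; Kappa loses to Tau; Tau loses to Beta. In particular Beta beats Tau beats Kappa beats Beta is a majority cycle — no Condorcet winner exists.

none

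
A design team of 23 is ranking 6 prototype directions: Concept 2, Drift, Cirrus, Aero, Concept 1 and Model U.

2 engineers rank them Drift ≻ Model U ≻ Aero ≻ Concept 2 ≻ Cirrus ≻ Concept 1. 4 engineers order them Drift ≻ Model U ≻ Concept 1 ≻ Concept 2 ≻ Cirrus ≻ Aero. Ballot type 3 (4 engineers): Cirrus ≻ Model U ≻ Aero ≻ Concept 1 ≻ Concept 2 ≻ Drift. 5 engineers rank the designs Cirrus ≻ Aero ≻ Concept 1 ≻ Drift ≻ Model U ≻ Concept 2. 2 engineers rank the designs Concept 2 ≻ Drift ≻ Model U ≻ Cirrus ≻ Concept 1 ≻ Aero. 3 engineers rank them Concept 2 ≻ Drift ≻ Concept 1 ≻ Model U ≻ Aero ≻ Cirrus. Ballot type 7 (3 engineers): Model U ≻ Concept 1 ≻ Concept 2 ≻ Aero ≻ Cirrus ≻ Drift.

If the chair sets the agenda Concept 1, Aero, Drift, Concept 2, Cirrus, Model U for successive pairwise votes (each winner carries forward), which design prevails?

Round 1: Concept 1 vs Aero — 12–11, Concept 1 advances.
Round 2: Concept 1 vs Drift — 12–11, Concept 1 advances.
Round 3: Concept 1 vs Concept 2 — 16–7, Concept 1 advances.
Round 4: Concept 1 vs Cirrus — 10–13, Cirrus advances.
Round 5: Cirrus vs Model U — 9–14, Model U advances.
Model U survives the agenda.

Model U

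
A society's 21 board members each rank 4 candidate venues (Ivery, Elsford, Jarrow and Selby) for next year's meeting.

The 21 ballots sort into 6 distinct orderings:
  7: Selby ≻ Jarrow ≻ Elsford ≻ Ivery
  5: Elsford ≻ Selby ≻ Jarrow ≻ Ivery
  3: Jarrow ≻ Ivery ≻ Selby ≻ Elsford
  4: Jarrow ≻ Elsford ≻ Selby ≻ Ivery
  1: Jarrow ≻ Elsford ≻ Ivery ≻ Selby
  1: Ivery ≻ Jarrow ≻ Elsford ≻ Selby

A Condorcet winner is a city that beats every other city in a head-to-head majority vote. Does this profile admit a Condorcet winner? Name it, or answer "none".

Pairwise majorities:
Ivery vs Elsford: Ivery preferred on 3+1 = 4 ballots; Elsford wins 17–4.
Ivery vs Jarrow: Jarrow wins 20–1.
Ivery vs Selby: Ivery preferred on 3+1+1 = 5 ballots; Selby wins 16–5.
Elsford vs Jarrow: Jarrow, 16–5.
Elsford vs Selby: Elsford wins 11–10.
Jarrow vs Selby: Selby, 12–9.
Each city drops at least one matchup (Ivery loses to Elsford; Elsford loses to Jarrow; Jarrow loses to Selby; Selby loses to Elsford); the cycle Elsford beats Selby beats Jarrow beats Elsford rules out a Condorcet winner.

none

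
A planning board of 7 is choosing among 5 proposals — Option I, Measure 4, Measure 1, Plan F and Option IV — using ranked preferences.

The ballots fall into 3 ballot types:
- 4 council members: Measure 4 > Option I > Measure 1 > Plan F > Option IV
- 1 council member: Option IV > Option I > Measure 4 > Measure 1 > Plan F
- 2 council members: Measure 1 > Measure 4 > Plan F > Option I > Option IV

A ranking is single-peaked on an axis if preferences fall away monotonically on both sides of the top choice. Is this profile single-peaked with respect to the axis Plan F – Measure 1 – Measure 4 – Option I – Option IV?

Axis positions: Plan F=1, Measure 1=2, Measure 4=3, Option I=4, Option IV=5.
Ballot type 1 (peak Measure 4 at position 3): ranking walks positions 3-4-2-1-5, expanding outward from the peak — single-peaked.
Ballot type 2 (peak Option IV at position 5): ranking walks positions 5-4-3-2-1, expanding outward from the peak — single-peaked.
Ballot type 3 (peak Measure 1 at position 2): ranking walks positions 2-3-1-4-5, expanding outward from the peak — single-peaked.
Every ranking is single-peaked on this axis.

yes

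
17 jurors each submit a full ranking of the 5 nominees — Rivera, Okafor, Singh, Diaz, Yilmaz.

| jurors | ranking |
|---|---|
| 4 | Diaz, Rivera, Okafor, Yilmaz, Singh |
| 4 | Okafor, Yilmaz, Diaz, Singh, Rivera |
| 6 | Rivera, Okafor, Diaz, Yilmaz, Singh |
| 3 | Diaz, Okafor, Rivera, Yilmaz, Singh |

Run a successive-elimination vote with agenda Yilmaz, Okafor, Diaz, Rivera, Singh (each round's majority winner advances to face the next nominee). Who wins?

Rivera

Round 1: Yilmaz vs Okafor — 0–17, Okafor advances.
Round 2: Okafor vs Diaz — 10–7, Okafor advances.
Round 3: Okafor vs Rivera — 7–10, Rivera advances.
Round 4: Rivera vs Singh — 13–4, Rivera advances.
Rivera survives the agenda.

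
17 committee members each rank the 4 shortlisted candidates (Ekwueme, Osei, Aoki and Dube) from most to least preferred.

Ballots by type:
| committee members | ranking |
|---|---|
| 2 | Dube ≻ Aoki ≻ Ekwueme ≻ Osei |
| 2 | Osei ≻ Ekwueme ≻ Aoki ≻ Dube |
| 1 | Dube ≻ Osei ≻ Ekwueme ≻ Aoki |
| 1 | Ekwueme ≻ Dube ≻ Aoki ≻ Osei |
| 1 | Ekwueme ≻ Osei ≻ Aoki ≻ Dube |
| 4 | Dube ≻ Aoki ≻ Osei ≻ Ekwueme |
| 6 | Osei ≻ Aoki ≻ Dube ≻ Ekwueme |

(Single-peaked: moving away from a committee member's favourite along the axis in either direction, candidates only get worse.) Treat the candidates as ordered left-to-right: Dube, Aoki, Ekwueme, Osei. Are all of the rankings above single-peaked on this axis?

no

Axis positions: Dube=1, Aoki=2, Ekwueme=3, Osei=4.
Type 1 (peak Dube at position 1): ranking walks positions 1-2-3-4, expanding outward from the peak — single-peaked.
Type 2 (peak Osei at position 4): ranking walks positions 4-3-2-1, expanding outward from the peak — single-peaked.
Type 3: ranking walks positions 1-4-3-2; Osei is ranked above Aoki even though Aoki lies between Osei and the peak Dube on the axis — preferences dip and rise again. Not single-peaked.
Type 4: ranking walks positions 3-1-2-4; Dube is ranked above Aoki even though Aoki lies between Dube and the peak Ekwueme on the axis — preferences dip and rise again. Not single-peaked.
Type 5 (peak Ekwueme at position 3): ranking walks positions 3-4-2-1, expanding outward from the peak — single-peaked.
Type 6: ranking walks positions 1-2-4-3; Osei is ranked above Ekwueme even though Ekwueme lies between Osei and the peak Dube on the axis — preferences dip and rise again. Not single-peaked.
Type 7: ranking walks positions 4-2-1-3; Aoki is ranked above Ekwueme even though Ekwueme lies between Aoki and the peak Osei on the axis — preferences dip and rise again. Not single-peaked.
Type 3 violates single-peakedness, so the profile is not single-peaked on this axis.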